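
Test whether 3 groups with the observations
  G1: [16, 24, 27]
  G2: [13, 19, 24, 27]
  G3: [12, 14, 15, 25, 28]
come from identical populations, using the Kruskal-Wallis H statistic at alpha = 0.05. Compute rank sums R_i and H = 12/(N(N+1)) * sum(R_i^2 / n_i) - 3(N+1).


Step 1: Combine all N = 12 observations and assign midranks.
sorted (value, group, rank): (12,G3,1), (13,G2,2), (14,G3,3), (15,G3,4), (16,G1,5), (19,G2,6), (24,G1,7.5), (24,G2,7.5), (25,G3,9), (27,G1,10.5), (27,G2,10.5), (28,G3,12)
Step 2: Sum ranks within each group.
R_1 = 23 (n_1 = 3)
R_2 = 26 (n_2 = 4)
R_3 = 29 (n_3 = 5)
Step 3: H = 12/(N(N+1)) * sum(R_i^2/n_i) - 3(N+1)
     = 12/(12*13) * (23^2/3 + 26^2/4 + 29^2/5) - 3*13
     = 0.076923 * 513.533 - 39
     = 0.502564.
Step 4: Ties present; correction factor C = 1 - 12/(12^3 - 12) = 0.993007. Corrected H = 0.502564 / 0.993007 = 0.506103.
Step 5: Under H0, H ~ chi^2(2); p-value = 0.776428.
Step 6: alpha = 0.05. fail to reject H0.

H = 0.5061, df = 2, p = 0.776428, fail to reject H0.


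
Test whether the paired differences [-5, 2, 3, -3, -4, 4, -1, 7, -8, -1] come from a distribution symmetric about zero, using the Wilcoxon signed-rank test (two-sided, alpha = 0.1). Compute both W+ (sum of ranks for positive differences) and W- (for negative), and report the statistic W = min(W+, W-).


Step 1: Drop any zero differences (none here) and take |d_i|.
|d| = [5, 2, 3, 3, 4, 4, 1, 7, 8, 1]
Step 2: Midrank |d_i| (ties get averaged ranks).
ranks: |5|->8, |2|->3, |3|->4.5, |3|->4.5, |4|->6.5, |4|->6.5, |1|->1.5, |7|->9, |8|->10, |1|->1.5
Step 3: Attach original signs; sum ranks with positive sign and with negative sign.
W+ = 3 + 4.5 + 6.5 + 9 = 23
W- = 8 + 4.5 + 6.5 + 1.5 + 10 + 1.5 = 32
(Check: W+ + W- = 55 should equal n(n+1)/2 = 55.)
Step 4: Test statistic W = min(W+, W-) = 23.
Step 5: Ties in |d|, so use the tie-corrected normal approximation.
        E[W] = n(n+1)/4 = 10*11/4 = 27.5.
        Tie groups: |d|=1 (t=2), |d|=3 (t=2), |d|=4 (t=2); sum(t^3 - t) = 18.
        Var[W] = n(n+1)(2n+1)/24 - sum(t^3-t)/48 = 2310/24 - 18/48 = 95.875.
        z = (W - E[W]) / sqrt(Var[W]) = (23 - 27.5) / 9.7916 = -0.4596.
        Two-sided p = 2*Phi(z) = 0.645819.
Step 6: alpha = 0.1. fail to reject H0.

W+ = 23, W- = 32, W = min = 23, p = 0.645819, fail to reject H0.


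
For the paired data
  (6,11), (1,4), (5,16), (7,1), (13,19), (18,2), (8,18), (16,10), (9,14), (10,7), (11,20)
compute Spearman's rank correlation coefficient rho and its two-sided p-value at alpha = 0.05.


Step 1: Rank x and y separately (midranks; no ties here).
rank(x): 6->3, 1->1, 5->2, 7->4, 13->9, 18->11, 8->5, 16->10, 9->6, 10->7, 11->8
rank(y): 11->6, 4->3, 16->8, 1->1, 19->10, 2->2, 18->9, 10->5, 14->7, 7->4, 20->11
Step 2: d_i = R_x(i) - R_y(i); compute d_i^2.
  (3-6)^2=9, (1-3)^2=4, (2-8)^2=36, (4-1)^2=9, (9-10)^2=1, (11-2)^2=81, (5-9)^2=16, (10-5)^2=25, (6-7)^2=1, (7-4)^2=9, (8-11)^2=9
sum(d^2) = 200.
Step 3: rho = 1 - 6*200 / (11*(11^2 - 1)) = 1 - 1200/1320 = 0.090909.
Step 4: Under H0, t = rho * sqrt((n-2)/(1-rho^2)) = 0.2739 ~ t(9).
Step 5: Two-sided p-value from the t-distribution with 9 df = 0.790373.
Step 6: alpha = 0.05. fail to reject H0.

rho = 0.0909, p = 0.790373, fail to reject H0 at alpha = 0.05.


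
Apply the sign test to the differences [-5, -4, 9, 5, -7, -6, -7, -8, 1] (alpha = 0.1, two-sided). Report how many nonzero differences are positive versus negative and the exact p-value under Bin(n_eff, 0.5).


Step 1: Discard zero differences. Original n = 9; n_eff = number of nonzero differences = 9.
Nonzero differences (with sign): -5, -4, +9, +5, -7, -6, -7, -8, +1
Step 2: Count signs: positive = 3, negative = 6.
Step 3: Under H0: P(positive) = 0.5, so the number of positives S ~ Bin(9, 0.5).
Step 4: Two-sided exact p-value = sum of Bin(9,0.5) probabilities at or below the observed probability = 0.507812.
Step 5: alpha = 0.1. fail to reject H0.

n_eff = 9, pos = 3, neg = 6, p = 0.507812, fail to reject H0.


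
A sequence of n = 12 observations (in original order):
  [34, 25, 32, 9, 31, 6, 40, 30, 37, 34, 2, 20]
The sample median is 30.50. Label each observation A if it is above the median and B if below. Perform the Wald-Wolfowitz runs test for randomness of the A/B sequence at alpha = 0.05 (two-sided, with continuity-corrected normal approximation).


Step 1: Compute median = 30.50; label A = above, B = below.
Labels in order: ABABABABAABB  (n_A = 6, n_B = 6)
Step 2: Count runs R = 10.
Step 3: Under H0 (random ordering), E[R] = 2*n_A*n_B/(n_A+n_B) + 1 = 2*6*6/12 + 1 = 7.0000.
        Var[R] = 2*n_A*n_B*(2*n_A*n_B - n_A - n_B) / ((n_A+n_B)^2 * (n_A+n_B-1)) = 4320/1584 = 2.7273.
        SD[R] = 1.6514.
Step 4: Continuity-corrected z = (R - 0.5 - E[R]) / SD[R] = (10 - 0.5 - 7.0000) / 1.6514 = 1.5138.
Step 5: Two-sided p-value via normal approximation = 2*(1 - Phi(|z|)) = 0.130070.
Step 6: alpha = 0.05. fail to reject H0.

R = 10, z = 1.5138, p = 0.130070, fail to reject H0.


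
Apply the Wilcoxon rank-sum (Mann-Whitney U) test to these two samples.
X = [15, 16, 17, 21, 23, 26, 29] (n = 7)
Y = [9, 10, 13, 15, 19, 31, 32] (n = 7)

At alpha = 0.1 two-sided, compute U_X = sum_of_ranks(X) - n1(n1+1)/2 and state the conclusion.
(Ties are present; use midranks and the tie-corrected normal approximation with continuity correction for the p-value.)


Step 1: Combine and sort all 14 observations; assign midranks.
sorted (value, group): (9,Y), (10,Y), (13,Y), (15,X), (15,Y), (16,X), (17,X), (19,Y), (21,X), (23,X), (26,X), (29,X), (31,Y), (32,Y)
ranks: 9->1, 10->2, 13->3, 15->4.5, 15->4.5, 16->6, 17->7, 19->8, 21->9, 23->10, 26->11, 29->12, 31->13, 32->14
Step 2: Rank sum for X: R1 = 4.5 + 6 + 7 + 9 + 10 + 11 + 12 = 59.5.
Step 3: U_X = R1 - n1(n1+1)/2 = 59.5 - 7*8/2 = 59.5 - 28 = 31.5.
       U_Y = n1*n2 - U_X = 49 - 31.5 = 17.5.
Step 4: Ties are present, so use the tie-corrected normal approximation (with continuity correction) for the p-value.
Step 5: p-value = 0.405717; compare to alpha = 0.1. fail to reject H0.

U_X = 31.5, p = 0.405717, fail to reject H0 at alpha = 0.1.


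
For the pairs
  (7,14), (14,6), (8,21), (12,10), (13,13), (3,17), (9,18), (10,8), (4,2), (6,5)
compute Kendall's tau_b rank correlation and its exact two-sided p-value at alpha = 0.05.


Step 1: Enumerate the 45 unordered pairs (i,j) with i<j and classify each by sign(x_j-x_i) * sign(y_j-y_i).
  (1,2):dx=+7,dy=-8->D; (1,3):dx=+1,dy=+7->C; (1,4):dx=+5,dy=-4->D; (1,5):dx=+6,dy=-1->D
  (1,6):dx=-4,dy=+3->D; (1,7):dx=+2,dy=+4->C; (1,8):dx=+3,dy=-6->D; (1,9):dx=-3,dy=-12->C
  (1,10):dx=-1,dy=-9->C; (2,3):dx=-6,dy=+15->D; (2,4):dx=-2,dy=+4->D; (2,5):dx=-1,dy=+7->D
  (2,6):dx=-11,dy=+11->D; (2,7):dx=-5,dy=+12->D; (2,8):dx=-4,dy=+2->D; (2,9):dx=-10,dy=-4->C
  (2,10):dx=-8,dy=-1->C; (3,4):dx=+4,dy=-11->D; (3,5):dx=+5,dy=-8->D; (3,6):dx=-5,dy=-4->C
  (3,7):dx=+1,dy=-3->D; (3,8):dx=+2,dy=-13->D; (3,9):dx=-4,dy=-19->C; (3,10):dx=-2,dy=-16->C
  (4,5):dx=+1,dy=+3->C; (4,6):dx=-9,dy=+7->D; (4,7):dx=-3,dy=+8->D; (4,8):dx=-2,dy=-2->C
  (4,9):dx=-8,dy=-8->C; (4,10):dx=-6,dy=-5->C; (5,6):dx=-10,dy=+4->D; (5,7):dx=-4,dy=+5->D
  (5,8):dx=-3,dy=-5->C; (5,9):dx=-9,dy=-11->C; (5,10):dx=-7,dy=-8->C; (6,7):dx=+6,dy=+1->C
  (6,8):dx=+7,dy=-9->D; (6,9):dx=+1,dy=-15->D; (6,10):dx=+3,dy=-12->D; (7,8):dx=+1,dy=-10->D
  (7,9):dx=-5,dy=-16->C; (7,10):dx=-3,dy=-13->C; (8,9):dx=-6,dy=-6->C; (8,10):dx=-4,dy=-3->C
  (9,10):dx=+2,dy=+3->C
Step 2: C = 22, D = 23, total pairs = 45.
Step 3: tau = (C - D)/(n(n-1)/2) = (22 - 23)/45 = -0.022222.
Step 4: Exact two-sided p-value (enumerate n! = 3628800 permutations of y under H0): p = 1.000000.
Step 5: alpha = 0.05. fail to reject H0.

tau_b = -0.0222 (C=22, D=23), p = 1.000000, fail to reject H0.


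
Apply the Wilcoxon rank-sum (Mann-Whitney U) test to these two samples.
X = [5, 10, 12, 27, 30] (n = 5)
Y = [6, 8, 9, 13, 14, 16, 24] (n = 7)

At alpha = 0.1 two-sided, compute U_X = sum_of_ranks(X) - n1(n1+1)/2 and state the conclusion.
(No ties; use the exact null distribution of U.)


Step 1: Combine and sort all 12 observations; assign midranks.
sorted (value, group): (5,X), (6,Y), (8,Y), (9,Y), (10,X), (12,X), (13,Y), (14,Y), (16,Y), (24,Y), (27,X), (30,X)
ranks: 5->1, 6->2, 8->3, 9->4, 10->5, 12->6, 13->7, 14->8, 16->9, 24->10, 27->11, 30->12
Step 2: Rank sum for X: R1 = 1 + 5 + 6 + 11 + 12 = 35.
Step 3: U_X = R1 - n1(n1+1)/2 = 35 - 5*6/2 = 35 - 15 = 20.
       U_Y = n1*n2 - U_X = 35 - 20 = 15.
Step 4: No ties, so the exact null distribution of U (based on enumerating the C(12,5) = 792 equally likely rank assignments) gives the two-sided p-value.
Step 5: p-value = 0.755051; compare to alpha = 0.1. fail to reject H0.

U_X = 20, p = 0.755051, fail to reject H0 at alpha = 0.1.


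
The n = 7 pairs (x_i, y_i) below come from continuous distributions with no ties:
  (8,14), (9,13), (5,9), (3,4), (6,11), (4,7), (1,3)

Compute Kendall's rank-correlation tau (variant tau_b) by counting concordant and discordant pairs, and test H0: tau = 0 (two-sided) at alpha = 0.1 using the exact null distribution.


Step 1: Enumerate the 21 unordered pairs (i,j) with i<j and classify each by sign(x_j-x_i) * sign(y_j-y_i).
  (1,2):dx=+1,dy=-1->D; (1,3):dx=-3,dy=-5->C; (1,4):dx=-5,dy=-10->C; (1,5):dx=-2,dy=-3->C
  (1,6):dx=-4,dy=-7->C; (1,7):dx=-7,dy=-11->C; (2,3):dx=-4,dy=-4->C; (2,4):dx=-6,dy=-9->C
  (2,5):dx=-3,dy=-2->C; (2,6):dx=-5,dy=-6->C; (2,7):dx=-8,dy=-10->C; (3,4):dx=-2,dy=-5->C
  (3,5):dx=+1,dy=+2->C; (3,6):dx=-1,dy=-2->C; (3,7):dx=-4,dy=-6->C; (4,5):dx=+3,dy=+7->C
  (4,6):dx=+1,dy=+3->C; (4,7):dx=-2,dy=-1->C; (5,6):dx=-2,dy=-4->C; (5,7):dx=-5,dy=-8->C
  (6,7):dx=-3,dy=-4->C
Step 2: C = 20, D = 1, total pairs = 21.
Step 3: tau = (C - D)/(n(n-1)/2) = (20 - 1)/21 = 0.904762.
Step 4: Exact two-sided p-value (enumerate n! = 5040 permutations of y under H0): p = 0.002778.
Step 5: alpha = 0.1. reject H0.

tau_b = 0.9048 (C=20, D=1), p = 0.002778, reject H0.


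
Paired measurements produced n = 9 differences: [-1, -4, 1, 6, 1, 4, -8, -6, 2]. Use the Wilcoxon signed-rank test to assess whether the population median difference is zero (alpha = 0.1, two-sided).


Step 1: Drop any zero differences (none here) and take |d_i|.
|d| = [1, 4, 1, 6, 1, 4, 8, 6, 2]
Step 2: Midrank |d_i| (ties get averaged ranks).
ranks: |1|->2, |4|->5.5, |1|->2, |6|->7.5, |1|->2, |4|->5.5, |8|->9, |6|->7.5, |2|->4
Step 3: Attach original signs; sum ranks with positive sign and with negative sign.
W+ = 2 + 7.5 + 2 + 5.5 + 4 = 21
W- = 2 + 5.5 + 9 + 7.5 = 24
(Check: W+ + W- = 45 should equal n(n+1)/2 = 45.)
Step 4: Test statistic W = min(W+, W-) = 21.
Step 5: Ties in |d|, so use the tie-corrected normal approximation.
        E[W] = n(n+1)/4 = 9*10/4 = 22.5.
        Tie groups: |d|=1 (t=3), |d|=4 (t=2), |d|=6 (t=2); sum(t^3 - t) = 36.
        Var[W] = n(n+1)(2n+1)/24 - sum(t^3-t)/48 = 1710/24 - 36/48 = 70.5.
        z = (W - E[W]) / sqrt(Var[W]) = (21 - 22.5) / 8.3964 = -0.1786.
        Two-sided p = 2*Phi(z) = 0.858215.
Step 6: alpha = 0.1. fail to reject H0.

W+ = 21, W- = 24, W = min = 21, p = 0.858215, fail to reject H0.


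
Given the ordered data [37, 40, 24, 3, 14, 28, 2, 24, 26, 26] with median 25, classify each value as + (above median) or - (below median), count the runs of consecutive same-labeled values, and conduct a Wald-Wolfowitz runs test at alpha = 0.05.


Step 1: Compute median = 25; label A = above, B = below.
Labels in order: AABBBABBAA  (n_A = 5, n_B = 5)
Step 2: Count runs R = 5.
Step 3: Under H0 (random ordering), E[R] = 2*n_A*n_B/(n_A+n_B) + 1 = 2*5*5/10 + 1 = 6.0000.
        Var[R] = 2*n_A*n_B*(2*n_A*n_B - n_A - n_B) / ((n_A+n_B)^2 * (n_A+n_B-1)) = 2000/900 = 2.2222.
        SD[R] = 1.4907.
Step 4: Continuity-corrected z = (R + 0.5 - E[R]) / SD[R] = (5 + 0.5 - 6.0000) / 1.4907 = -0.3354.
Step 5: Two-sided p-value via normal approximation = 2*(1 - Phi(|z|)) = 0.737316.
Step 6: alpha = 0.05. fail to reject H0.

R = 5, z = -0.3354, p = 0.737316, fail to reject H0.


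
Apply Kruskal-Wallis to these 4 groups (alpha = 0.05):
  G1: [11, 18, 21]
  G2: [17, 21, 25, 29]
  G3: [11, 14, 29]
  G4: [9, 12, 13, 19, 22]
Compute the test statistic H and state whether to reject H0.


Step 1: Combine all N = 15 observations and assign midranks.
sorted (value, group, rank): (9,G4,1), (11,G1,2.5), (11,G3,2.5), (12,G4,4), (13,G4,5), (14,G3,6), (17,G2,7), (18,G1,8), (19,G4,9), (21,G1,10.5), (21,G2,10.5), (22,G4,12), (25,G2,13), (29,G2,14.5), (29,G3,14.5)
Step 2: Sum ranks within each group.
R_1 = 21 (n_1 = 3)
R_2 = 45 (n_2 = 4)
R_3 = 23 (n_3 = 3)
R_4 = 31 (n_4 = 5)
Step 3: H = 12/(N(N+1)) * sum(R_i^2/n_i) - 3(N+1)
     = 12/(15*16) * (21^2/3 + 45^2/4 + 23^2/3 + 31^2/5) - 3*16
     = 0.050000 * 1021.78 - 48
     = 3.089167.
Step 4: Ties present; correction factor C = 1 - 18/(15^3 - 15) = 0.994643. Corrected H = 3.089167 / 0.994643 = 3.105805.
Step 5: Under H0, H ~ chi^2(3); p-value = 0.375598.
Step 6: alpha = 0.05. fail to reject H0.

H = 3.1058, df = 3, p = 0.375598, fail to reject H0.


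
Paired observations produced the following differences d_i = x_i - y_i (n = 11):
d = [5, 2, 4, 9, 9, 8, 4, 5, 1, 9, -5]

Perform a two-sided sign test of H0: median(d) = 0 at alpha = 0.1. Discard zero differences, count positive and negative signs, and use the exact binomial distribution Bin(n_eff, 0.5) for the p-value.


Step 1: Discard zero differences. Original n = 11; n_eff = number of nonzero differences = 11.
Nonzero differences (with sign): +5, +2, +4, +9, +9, +8, +4, +5, +1, +9, -5
Step 2: Count signs: positive = 10, negative = 1.
Step 3: Under H0: P(positive) = 0.5, so the number of positives S ~ Bin(11, 0.5).
Step 4: Two-sided exact p-value = sum of Bin(11,0.5) probabilities at or below the observed probability = 0.011719.
Step 5: alpha = 0.1. reject H0.

n_eff = 11, pos = 10, neg = 1, p = 0.011719, reject H0.


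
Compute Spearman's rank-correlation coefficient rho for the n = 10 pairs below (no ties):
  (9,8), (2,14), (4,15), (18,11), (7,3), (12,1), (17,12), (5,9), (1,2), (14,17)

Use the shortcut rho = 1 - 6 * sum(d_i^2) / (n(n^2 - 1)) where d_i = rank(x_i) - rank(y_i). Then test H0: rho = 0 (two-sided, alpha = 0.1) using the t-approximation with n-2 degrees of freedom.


Step 1: Rank x and y separately (midranks; no ties here).
rank(x): 9->6, 2->2, 4->3, 18->10, 7->5, 12->7, 17->9, 5->4, 1->1, 14->8
rank(y): 8->4, 14->8, 15->9, 11->6, 3->3, 1->1, 12->7, 9->5, 2->2, 17->10
Step 2: d_i = R_x(i) - R_y(i); compute d_i^2.
  (6-4)^2=4, (2-8)^2=36, (3-9)^2=36, (10-6)^2=16, (5-3)^2=4, (7-1)^2=36, (9-7)^2=4, (4-5)^2=1, (1-2)^2=1, (8-10)^2=4
sum(d^2) = 142.
Step 3: rho = 1 - 6*142 / (10*(10^2 - 1)) = 1 - 852/990 = 0.139394.
Step 4: Under H0, t = rho * sqrt((n-2)/(1-rho^2)) = 0.3982 ~ t(8).
Step 5: Two-sided p-value from the t-distribution with 8 df = 0.700932.
Step 6: alpha = 0.1. fail to reject H0.

rho = 0.1394, p = 0.700932, fail to reject H0 at alpha = 0.1.


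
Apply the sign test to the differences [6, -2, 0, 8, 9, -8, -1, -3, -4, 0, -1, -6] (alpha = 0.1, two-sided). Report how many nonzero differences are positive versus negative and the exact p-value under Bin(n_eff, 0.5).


Step 1: Discard zero differences. Original n = 12; n_eff = number of nonzero differences = 10.
Nonzero differences (with sign): +6, -2, +8, +9, -8, -1, -3, -4, -1, -6
Step 2: Count signs: positive = 3, negative = 7.
Step 3: Under H0: P(positive) = 0.5, so the number of positives S ~ Bin(10, 0.5).
Step 4: Two-sided exact p-value = sum of Bin(10,0.5) probabilities at or below the observed probability = 0.343750.
Step 5: alpha = 0.1. fail to reject H0.

n_eff = 10, pos = 3, neg = 7, p = 0.343750, fail to reject H0.


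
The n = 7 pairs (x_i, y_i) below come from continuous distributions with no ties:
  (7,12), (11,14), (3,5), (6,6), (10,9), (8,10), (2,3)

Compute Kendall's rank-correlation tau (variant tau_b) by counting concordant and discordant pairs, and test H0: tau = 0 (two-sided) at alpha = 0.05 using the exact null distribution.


Step 1: Enumerate the 21 unordered pairs (i,j) with i<j and classify each by sign(x_j-x_i) * sign(y_j-y_i).
  (1,2):dx=+4,dy=+2->C; (1,3):dx=-4,dy=-7->C; (1,4):dx=-1,dy=-6->C; (1,5):dx=+3,dy=-3->D
  (1,6):dx=+1,dy=-2->D; (1,7):dx=-5,dy=-9->C; (2,3):dx=-8,dy=-9->C; (2,4):dx=-5,dy=-8->C
  (2,5):dx=-1,dy=-5->C; (2,6):dx=-3,dy=-4->C; (2,7):dx=-9,dy=-11->C; (3,4):dx=+3,dy=+1->C
  (3,5):dx=+7,dy=+4->C; (3,6):dx=+5,dy=+5->C; (3,7):dx=-1,dy=-2->C; (4,5):dx=+4,dy=+3->C
  (4,6):dx=+2,dy=+4->C; (4,7):dx=-4,dy=-3->C; (5,6):dx=-2,dy=+1->D; (5,7):dx=-8,dy=-6->C
  (6,7):dx=-6,dy=-7->C
Step 2: C = 18, D = 3, total pairs = 21.
Step 3: tau = (C - D)/(n(n-1)/2) = (18 - 3)/21 = 0.714286.
Step 4: Exact two-sided p-value (enumerate n! = 5040 permutations of y under H0): p = 0.030159.
Step 5: alpha = 0.05. reject H0.

tau_b = 0.7143 (C=18, D=3), p = 0.030159, reject H0.


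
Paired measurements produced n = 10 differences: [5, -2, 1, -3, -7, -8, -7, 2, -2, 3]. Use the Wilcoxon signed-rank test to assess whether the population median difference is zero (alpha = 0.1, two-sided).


Step 1: Drop any zero differences (none here) and take |d_i|.
|d| = [5, 2, 1, 3, 7, 8, 7, 2, 2, 3]
Step 2: Midrank |d_i| (ties get averaged ranks).
ranks: |5|->7, |2|->3, |1|->1, |3|->5.5, |7|->8.5, |8|->10, |7|->8.5, |2|->3, |2|->3, |3|->5.5
Step 3: Attach original signs; sum ranks with positive sign and with negative sign.
W+ = 7 + 1 + 3 + 5.5 = 16.5
W- = 3 + 5.5 + 8.5 + 10 + 8.5 + 3 = 38.5
(Check: W+ + W- = 55 should equal n(n+1)/2 = 55.)
Step 4: Test statistic W = min(W+, W-) = 16.5.
Step 5: Ties in |d|, so use the tie-corrected normal approximation.
        E[W] = n(n+1)/4 = 10*11/4 = 27.5.
        Tie groups: |d|=2 (t=3), |d|=3 (t=2), |d|=7 (t=2); sum(t^3 - t) = 36.
        Var[W] = n(n+1)(2n+1)/24 - sum(t^3-t)/48 = 2310/24 - 36/48 = 95.5.
        z = (W - E[W]) / sqrt(Var[W]) = (16.5 - 27.5) / 9.7724 = -1.1256.
        Two-sided p = 2*Phi(z) = 0.260327.
Step 6: alpha = 0.1. fail to reject H0.

W+ = 16.5, W- = 38.5, W = min = 16.5, p = 0.260327, fail to reject H0.


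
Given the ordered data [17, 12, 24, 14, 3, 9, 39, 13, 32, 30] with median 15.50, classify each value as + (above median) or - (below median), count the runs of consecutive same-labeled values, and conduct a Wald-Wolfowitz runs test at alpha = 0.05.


Step 1: Compute median = 15.50; label A = above, B = below.
Labels in order: ABABBBABAA  (n_A = 5, n_B = 5)
Step 2: Count runs R = 7.
Step 3: Under H0 (random ordering), E[R] = 2*n_A*n_B/(n_A+n_B) + 1 = 2*5*5/10 + 1 = 6.0000.
        Var[R] = 2*n_A*n_B*(2*n_A*n_B - n_A - n_B) / ((n_A+n_B)^2 * (n_A+n_B-1)) = 2000/900 = 2.2222.
        SD[R] = 1.4907.
Step 4: Continuity-corrected z = (R - 0.5 - E[R]) / SD[R] = (7 - 0.5 - 6.0000) / 1.4907 = 0.3354.
Step 5: Two-sided p-value via normal approximation = 2*(1 - Phi(|z|)) = 0.737316.
Step 6: alpha = 0.05. fail to reject H0.

R = 7, z = 0.3354, p = 0.737316, fail to reject H0.


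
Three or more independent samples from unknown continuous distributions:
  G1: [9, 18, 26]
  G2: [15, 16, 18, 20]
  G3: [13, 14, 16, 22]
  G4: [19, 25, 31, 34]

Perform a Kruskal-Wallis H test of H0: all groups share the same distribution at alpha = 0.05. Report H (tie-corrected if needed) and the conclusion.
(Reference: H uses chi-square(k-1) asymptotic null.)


Step 1: Combine all N = 15 observations and assign midranks.
sorted (value, group, rank): (9,G1,1), (13,G3,2), (14,G3,3), (15,G2,4), (16,G2,5.5), (16,G3,5.5), (18,G1,7.5), (18,G2,7.5), (19,G4,9), (20,G2,10), (22,G3,11), (25,G4,12), (26,G1,13), (31,G4,14), (34,G4,15)
Step 2: Sum ranks within each group.
R_1 = 21.5 (n_1 = 3)
R_2 = 27 (n_2 = 4)
R_3 = 21.5 (n_3 = 4)
R_4 = 50 (n_4 = 4)
Step 3: H = 12/(N(N+1)) * sum(R_i^2/n_i) - 3(N+1)
     = 12/(15*16) * (21.5^2/3 + 27^2/4 + 21.5^2/4 + 50^2/4) - 3*16
     = 0.050000 * 1076.9 - 48
     = 5.844792.
Step 4: Ties present; correction factor C = 1 - 12/(15^3 - 15) = 0.996429. Corrected H = 5.844792 / 0.996429 = 5.865741.
Step 5: Under H0, H ~ chi^2(3); p-value = 0.118328.
Step 6: alpha = 0.05. fail to reject H0.

H = 5.8657, df = 3, p = 0.118328, fail to reject H0.


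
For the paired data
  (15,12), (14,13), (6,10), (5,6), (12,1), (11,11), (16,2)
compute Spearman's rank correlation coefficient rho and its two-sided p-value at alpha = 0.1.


Step 1: Rank x and y separately (midranks; no ties here).
rank(x): 15->6, 14->5, 6->2, 5->1, 12->4, 11->3, 16->7
rank(y): 12->6, 13->7, 10->4, 6->3, 1->1, 11->5, 2->2
Step 2: d_i = R_x(i) - R_y(i); compute d_i^2.
  (6-6)^2=0, (5-7)^2=4, (2-4)^2=4, (1-3)^2=4, (4-1)^2=9, (3-5)^2=4, (7-2)^2=25
sum(d^2) = 50.
Step 3: rho = 1 - 6*50 / (7*(7^2 - 1)) = 1 - 300/336 = 0.107143.
Step 4: Under H0, t = rho * sqrt((n-2)/(1-rho^2)) = 0.2410 ~ t(5).
Step 5: Two-sided p-value from the t-distribution with 5 df = 0.819151.
Step 6: alpha = 0.1. fail to reject H0.

rho = 0.1071, p = 0.819151, fail to reject H0 at alpha = 0.1.


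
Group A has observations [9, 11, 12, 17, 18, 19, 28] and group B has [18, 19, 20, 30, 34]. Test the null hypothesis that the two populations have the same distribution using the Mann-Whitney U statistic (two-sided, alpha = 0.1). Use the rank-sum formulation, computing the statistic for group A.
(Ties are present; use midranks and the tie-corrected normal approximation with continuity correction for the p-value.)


Step 1: Combine and sort all 12 observations; assign midranks.
sorted (value, group): (9,X), (11,X), (12,X), (17,X), (18,X), (18,Y), (19,X), (19,Y), (20,Y), (28,X), (30,Y), (34,Y)
ranks: 9->1, 11->2, 12->3, 17->4, 18->5.5, 18->5.5, 19->7.5, 19->7.5, 20->9, 28->10, 30->11, 34->12
Step 2: Rank sum for X: R1 = 1 + 2 + 3 + 4 + 5.5 + 7.5 + 10 = 33.
Step 3: U_X = R1 - n1(n1+1)/2 = 33 - 7*8/2 = 33 - 28 = 5.
       U_Y = n1*n2 - U_X = 35 - 5 = 30.
Step 4: Ties are present, so use the tie-corrected normal approximation (with continuity correction) for the p-value.
Step 5: p-value = 0.050507; compare to alpha = 0.1. reject H0.

U_X = 5, p = 0.050507, reject H0 at alpha = 0.1.


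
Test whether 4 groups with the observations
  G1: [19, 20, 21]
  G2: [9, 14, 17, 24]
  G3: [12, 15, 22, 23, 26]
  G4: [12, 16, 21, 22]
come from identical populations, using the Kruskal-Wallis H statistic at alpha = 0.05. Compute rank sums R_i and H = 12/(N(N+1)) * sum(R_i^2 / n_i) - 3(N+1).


Step 1: Combine all N = 16 observations and assign midranks.
sorted (value, group, rank): (9,G2,1), (12,G3,2.5), (12,G4,2.5), (14,G2,4), (15,G3,5), (16,G4,6), (17,G2,7), (19,G1,8), (20,G1,9), (21,G1,10.5), (21,G4,10.5), (22,G3,12.5), (22,G4,12.5), (23,G3,14), (24,G2,15), (26,G3,16)
Step 2: Sum ranks within each group.
R_1 = 27.5 (n_1 = 3)
R_2 = 27 (n_2 = 4)
R_3 = 50 (n_3 = 5)
R_4 = 31.5 (n_4 = 4)
Step 3: H = 12/(N(N+1)) * sum(R_i^2/n_i) - 3(N+1)
     = 12/(16*17) * (27.5^2/3 + 27^2/4 + 50^2/5 + 31.5^2/4) - 3*17
     = 0.044118 * 1182.4 - 51
     = 1.164522.
Step 4: Ties present; correction factor C = 1 - 18/(16^3 - 16) = 0.995588. Corrected H = 1.164522 / 0.995588 = 1.169682.
Step 5: Under H0, H ~ chi^2(3); p-value = 0.760285.
Step 6: alpha = 0.05. fail to reject H0.

H = 1.1697, df = 3, p = 0.760285, fail to reject H0.


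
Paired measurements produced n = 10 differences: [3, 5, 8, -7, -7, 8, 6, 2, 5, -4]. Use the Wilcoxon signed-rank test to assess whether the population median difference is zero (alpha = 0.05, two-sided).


Step 1: Drop any zero differences (none here) and take |d_i|.
|d| = [3, 5, 8, 7, 7, 8, 6, 2, 5, 4]
Step 2: Midrank |d_i| (ties get averaged ranks).
ranks: |3|->2, |5|->4.5, |8|->9.5, |7|->7.5, |7|->7.5, |8|->9.5, |6|->6, |2|->1, |5|->4.5, |4|->3
Step 3: Attach original signs; sum ranks with positive sign and with negative sign.
W+ = 2 + 4.5 + 9.5 + 9.5 + 6 + 1 + 4.5 = 37
W- = 7.5 + 7.5 + 3 = 18
(Check: W+ + W- = 55 should equal n(n+1)/2 = 55.)
Step 4: Test statistic W = min(W+, W-) = 18.
Step 5: Ties in |d|, so use the tie-corrected normal approximation.
        E[W] = n(n+1)/4 = 10*11/4 = 27.5.
        Tie groups: |d|=5 (t=2), |d|=7 (t=2), |d|=8 (t=2); sum(t^3 - t) = 18.
        Var[W] = n(n+1)(2n+1)/24 - sum(t^3-t)/48 = 2310/24 - 18/48 = 95.875.
        z = (W - E[W]) / sqrt(Var[W]) = (18 - 27.5) / 9.7916 = -0.9702.
        Two-sided p = 2*Phi(z) = 0.331936.
Step 6: alpha = 0.05. fail to reject H0.

W+ = 37, W- = 18, W = min = 18, p = 0.331936, fail to reject H0.


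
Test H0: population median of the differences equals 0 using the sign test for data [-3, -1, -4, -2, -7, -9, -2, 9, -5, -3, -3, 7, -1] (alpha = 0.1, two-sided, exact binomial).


Step 1: Discard zero differences. Original n = 13; n_eff = number of nonzero differences = 13.
Nonzero differences (with sign): -3, -1, -4, -2, -7, -9, -2, +9, -5, -3, -3, +7, -1
Step 2: Count signs: positive = 2, negative = 11.
Step 3: Under H0: P(positive) = 0.5, so the number of positives S ~ Bin(13, 0.5).
Step 4: Two-sided exact p-value = sum of Bin(13,0.5) probabilities at or below the observed probability = 0.022461.
Step 5: alpha = 0.1. reject H0.

n_eff = 13, pos = 2, neg = 11, p = 0.022461, reject H0.


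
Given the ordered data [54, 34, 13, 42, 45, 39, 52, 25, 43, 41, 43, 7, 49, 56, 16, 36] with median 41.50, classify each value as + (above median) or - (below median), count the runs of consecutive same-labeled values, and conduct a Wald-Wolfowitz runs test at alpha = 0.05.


Step 1: Compute median = 41.50; label A = above, B = below.
Labels in order: ABBAABABABABAABB  (n_A = 8, n_B = 8)
Step 2: Count runs R = 12.
Step 3: Under H0 (random ordering), E[R] = 2*n_A*n_B/(n_A+n_B) + 1 = 2*8*8/16 + 1 = 9.0000.
        Var[R] = 2*n_A*n_B*(2*n_A*n_B - n_A - n_B) / ((n_A+n_B)^2 * (n_A+n_B-1)) = 14336/3840 = 3.7333.
        SD[R] = 1.9322.
Step 4: Continuity-corrected z = (R - 0.5 - E[R]) / SD[R] = (12 - 0.5 - 9.0000) / 1.9322 = 1.2939.
Step 5: Two-sided p-value via normal approximation = 2*(1 - Phi(|z|)) = 0.195709.
Step 6: alpha = 0.05. fail to reject H0.

R = 12, z = 1.2939, p = 0.195709, fail to reject H0.


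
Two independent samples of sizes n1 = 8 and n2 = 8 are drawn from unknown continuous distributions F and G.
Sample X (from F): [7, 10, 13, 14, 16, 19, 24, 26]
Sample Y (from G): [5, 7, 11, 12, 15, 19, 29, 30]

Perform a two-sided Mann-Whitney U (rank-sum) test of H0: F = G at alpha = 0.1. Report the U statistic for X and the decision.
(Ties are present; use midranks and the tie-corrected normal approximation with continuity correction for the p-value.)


Step 1: Combine and sort all 16 observations; assign midranks.
sorted (value, group): (5,Y), (7,X), (7,Y), (10,X), (11,Y), (12,Y), (13,X), (14,X), (15,Y), (16,X), (19,X), (19,Y), (24,X), (26,X), (29,Y), (30,Y)
ranks: 5->1, 7->2.5, 7->2.5, 10->4, 11->5, 12->6, 13->7, 14->8, 15->9, 16->10, 19->11.5, 19->11.5, 24->13, 26->14, 29->15, 30->16
Step 2: Rank sum for X: R1 = 2.5 + 4 + 7 + 8 + 10 + 11.5 + 13 + 14 = 70.
Step 3: U_X = R1 - n1(n1+1)/2 = 70 - 8*9/2 = 70 - 36 = 34.
       U_Y = n1*n2 - U_X = 64 - 34 = 30.
Step 4: Ties are present, so use the tie-corrected normal approximation (with continuity correction) for the p-value.
Step 5: p-value = 0.874643; compare to alpha = 0.1. fail to reject H0.

U_X = 34, p = 0.874643, fail to reject H0 at alpha = 0.1.


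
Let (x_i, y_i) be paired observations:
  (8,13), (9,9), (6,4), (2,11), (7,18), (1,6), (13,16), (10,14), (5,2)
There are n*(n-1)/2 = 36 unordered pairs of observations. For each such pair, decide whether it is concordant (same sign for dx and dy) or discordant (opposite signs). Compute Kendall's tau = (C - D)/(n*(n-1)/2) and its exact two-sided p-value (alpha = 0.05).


Step 1: Enumerate the 36 unordered pairs (i,j) with i<j and classify each by sign(x_j-x_i) * sign(y_j-y_i).
  (1,2):dx=+1,dy=-4->D; (1,3):dx=-2,dy=-9->C; (1,4):dx=-6,dy=-2->C; (1,5):dx=-1,dy=+5->D
  (1,6):dx=-7,dy=-7->C; (1,7):dx=+5,dy=+3->C; (1,8):dx=+2,dy=+1->C; (1,9):dx=-3,dy=-11->C
  (2,3):dx=-3,dy=-5->C; (2,4):dx=-7,dy=+2->D; (2,5):dx=-2,dy=+9->D; (2,6):dx=-8,dy=-3->C
  (2,7):dx=+4,dy=+7->C; (2,8):dx=+1,dy=+5->C; (2,9):dx=-4,dy=-7->C; (3,4):dx=-4,dy=+7->D
  (3,5):dx=+1,dy=+14->C; (3,6):dx=-5,dy=+2->D; (3,7):dx=+7,dy=+12->C; (3,8):dx=+4,dy=+10->C
  (3,9):dx=-1,dy=-2->C; (4,5):dx=+5,dy=+7->C; (4,6):dx=-1,dy=-5->C; (4,7):dx=+11,dy=+5->C
  (4,8):dx=+8,dy=+3->C; (4,9):dx=+3,dy=-9->D; (5,6):dx=-6,dy=-12->C; (5,7):dx=+6,dy=-2->D
  (5,8):dx=+3,dy=-4->D; (5,9):dx=-2,dy=-16->C; (6,7):dx=+12,dy=+10->C; (6,8):dx=+9,dy=+8->C
  (6,9):dx=+4,dy=-4->D; (7,8):dx=-3,dy=-2->C; (7,9):dx=-8,dy=-14->C; (8,9):dx=-5,dy=-12->C
Step 2: C = 26, D = 10, total pairs = 36.
Step 3: tau = (C - D)/(n(n-1)/2) = (26 - 10)/36 = 0.444444.
Step 4: Exact two-sided p-value (enumerate n! = 362880 permutations of y under H0): p = 0.119439.
Step 5: alpha = 0.05. fail to reject H0.

tau_b = 0.4444 (C=26, D=10), p = 0.119439, fail to reject H0.


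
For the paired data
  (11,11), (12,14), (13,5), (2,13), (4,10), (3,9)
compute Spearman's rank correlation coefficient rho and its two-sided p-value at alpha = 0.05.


Step 1: Rank x and y separately (midranks; no ties here).
rank(x): 11->4, 12->5, 13->6, 2->1, 4->3, 3->2
rank(y): 11->4, 14->6, 5->1, 13->5, 10->3, 9->2
Step 2: d_i = R_x(i) - R_y(i); compute d_i^2.
  (4-4)^2=0, (5-6)^2=1, (6-1)^2=25, (1-5)^2=16, (3-3)^2=0, (2-2)^2=0
sum(d^2) = 42.
Step 3: rho = 1 - 6*42 / (6*(6^2 - 1)) = 1 - 252/210 = -0.200000.
Step 4: Under H0, t = rho * sqrt((n-2)/(1-rho^2)) = -0.4082 ~ t(4).
Step 5: Two-sided p-value from the t-distribution with 4 df = 0.704000.
Step 6: alpha = 0.05. fail to reject H0.

rho = -0.2000, p = 0.704000, fail to reject H0 at alpha = 0.05.


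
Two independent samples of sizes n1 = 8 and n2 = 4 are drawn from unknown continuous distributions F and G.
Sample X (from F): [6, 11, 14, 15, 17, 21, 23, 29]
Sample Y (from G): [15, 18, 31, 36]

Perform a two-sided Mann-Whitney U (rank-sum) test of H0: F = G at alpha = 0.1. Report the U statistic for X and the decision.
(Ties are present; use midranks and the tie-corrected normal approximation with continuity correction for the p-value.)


Step 1: Combine and sort all 12 observations; assign midranks.
sorted (value, group): (6,X), (11,X), (14,X), (15,X), (15,Y), (17,X), (18,Y), (21,X), (23,X), (29,X), (31,Y), (36,Y)
ranks: 6->1, 11->2, 14->3, 15->4.5, 15->4.5, 17->6, 18->7, 21->8, 23->9, 29->10, 31->11, 36->12
Step 2: Rank sum for X: R1 = 1 + 2 + 3 + 4.5 + 6 + 8 + 9 + 10 = 43.5.
Step 3: U_X = R1 - n1(n1+1)/2 = 43.5 - 8*9/2 = 43.5 - 36 = 7.5.
       U_Y = n1*n2 - U_X = 32 - 7.5 = 24.5.
Step 4: Ties are present, so use the tie-corrected normal approximation (with continuity correction) for the p-value.
Step 5: p-value = 0.173478; compare to alpha = 0.1. fail to reject H0.

U_X = 7.5, p = 0.173478, fail to reject H0 at alpha = 0.1.


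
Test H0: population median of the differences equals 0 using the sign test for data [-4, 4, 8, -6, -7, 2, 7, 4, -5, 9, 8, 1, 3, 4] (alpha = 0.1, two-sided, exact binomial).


Step 1: Discard zero differences. Original n = 14; n_eff = number of nonzero differences = 14.
Nonzero differences (with sign): -4, +4, +8, -6, -7, +2, +7, +4, -5, +9, +8, +1, +3, +4
Step 2: Count signs: positive = 10, negative = 4.
Step 3: Under H0: P(positive) = 0.5, so the number of positives S ~ Bin(14, 0.5).
Step 4: Two-sided exact p-value = sum of Bin(14,0.5) probabilities at or below the observed probability = 0.179565.
Step 5: alpha = 0.1. fail to reject H0.

n_eff = 14, pos = 10, neg = 4, p = 0.179565, fail to reject H0.


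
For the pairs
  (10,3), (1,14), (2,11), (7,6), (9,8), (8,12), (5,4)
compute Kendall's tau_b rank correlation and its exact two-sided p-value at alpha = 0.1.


Step 1: Enumerate the 21 unordered pairs (i,j) with i<j and classify each by sign(x_j-x_i) * sign(y_j-y_i).
  (1,2):dx=-9,dy=+11->D; (1,3):dx=-8,dy=+8->D; (1,4):dx=-3,dy=+3->D; (1,5):dx=-1,dy=+5->D
  (1,6):dx=-2,dy=+9->D; (1,7):dx=-5,dy=+1->D; (2,3):dx=+1,dy=-3->D; (2,4):dx=+6,dy=-8->D
  (2,5):dx=+8,dy=-6->D; (2,6):dx=+7,dy=-2->D; (2,7):dx=+4,dy=-10->D; (3,4):dx=+5,dy=-5->D
  (3,5):dx=+7,dy=-3->D; (3,6):dx=+6,dy=+1->C; (3,7):dx=+3,dy=-7->D; (4,5):dx=+2,dy=+2->C
  (4,6):dx=+1,dy=+6->C; (4,7):dx=-2,dy=-2->C; (5,6):dx=-1,dy=+4->D; (5,7):dx=-4,dy=-4->C
  (6,7):dx=-3,dy=-8->C
Step 2: C = 6, D = 15, total pairs = 21.
Step 3: tau = (C - D)/(n(n-1)/2) = (6 - 15)/21 = -0.428571.
Step 4: Exact two-sided p-value (enumerate n! = 5040 permutations of y under H0): p = 0.238889.
Step 5: alpha = 0.1. fail to reject H0.

tau_b = -0.4286 (C=6, D=15), p = 0.238889, fail to reject H0.


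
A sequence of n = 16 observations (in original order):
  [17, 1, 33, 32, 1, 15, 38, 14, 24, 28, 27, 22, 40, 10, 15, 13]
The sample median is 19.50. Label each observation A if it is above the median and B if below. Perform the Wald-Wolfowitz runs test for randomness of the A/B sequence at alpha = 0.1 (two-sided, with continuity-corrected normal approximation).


Step 1: Compute median = 19.50; label A = above, B = below.
Labels in order: BBAABBABAAAAABBB  (n_A = 8, n_B = 8)
Step 2: Count runs R = 7.
Step 3: Under H0 (random ordering), E[R] = 2*n_A*n_B/(n_A+n_B) + 1 = 2*8*8/16 + 1 = 9.0000.
        Var[R] = 2*n_A*n_B*(2*n_A*n_B - n_A - n_B) / ((n_A+n_B)^2 * (n_A+n_B-1)) = 14336/3840 = 3.7333.
        SD[R] = 1.9322.
Step 4: Continuity-corrected z = (R + 0.5 - E[R]) / SD[R] = (7 + 0.5 - 9.0000) / 1.9322 = -0.7763.
Step 5: Two-sided p-value via normal approximation = 2*(1 - Phi(|z|)) = 0.437558.
Step 6: alpha = 0.1. fail to reject H0.

R = 7, z = -0.7763, p = 0.437558, fail to reject H0.


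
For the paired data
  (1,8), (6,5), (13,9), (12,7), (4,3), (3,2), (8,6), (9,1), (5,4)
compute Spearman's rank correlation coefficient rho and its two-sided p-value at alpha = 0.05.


Step 1: Rank x and y separately (midranks; no ties here).
rank(x): 1->1, 6->5, 13->9, 12->8, 4->3, 3->2, 8->6, 9->7, 5->4
rank(y): 8->8, 5->5, 9->9, 7->7, 3->3, 2->2, 6->6, 1->1, 4->4
Step 2: d_i = R_x(i) - R_y(i); compute d_i^2.
  (1-8)^2=49, (5-5)^2=0, (9-9)^2=0, (8-7)^2=1, (3-3)^2=0, (2-2)^2=0, (6-6)^2=0, (7-1)^2=36, (4-4)^2=0
sum(d^2) = 86.
Step 3: rho = 1 - 6*86 / (9*(9^2 - 1)) = 1 - 516/720 = 0.283333.
Step 4: Under H0, t = rho * sqrt((n-2)/(1-rho^2)) = 0.7817 ~ t(7).
Step 5: Two-sided p-value from the t-distribution with 7 df = 0.460030.
Step 6: alpha = 0.05. fail to reject H0.

rho = 0.2833, p = 0.460030, fail to reject H0 at alpha = 0.05.


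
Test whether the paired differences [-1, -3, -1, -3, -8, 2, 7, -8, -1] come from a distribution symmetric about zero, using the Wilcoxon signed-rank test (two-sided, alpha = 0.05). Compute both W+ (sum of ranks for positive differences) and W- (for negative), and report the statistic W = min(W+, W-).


Step 1: Drop any zero differences (none here) and take |d_i|.
|d| = [1, 3, 1, 3, 8, 2, 7, 8, 1]
Step 2: Midrank |d_i| (ties get averaged ranks).
ranks: |1|->2, |3|->5.5, |1|->2, |3|->5.5, |8|->8.5, |2|->4, |7|->7, |8|->8.5, |1|->2
Step 3: Attach original signs; sum ranks with positive sign and with negative sign.
W+ = 4 + 7 = 11
W- = 2 + 5.5 + 2 + 5.5 + 8.5 + 8.5 + 2 = 34
(Check: W+ + W- = 45 should equal n(n+1)/2 = 45.)
Step 4: Test statistic W = min(W+, W-) = 11.
Step 5: Ties in |d|, so use the tie-corrected normal approximation.
        E[W] = n(n+1)/4 = 9*10/4 = 22.5.
        Tie groups: |d|=1 (t=3), |d|=3 (t=2), |d|=8 (t=2); sum(t^3 - t) = 36.
        Var[W] = n(n+1)(2n+1)/24 - sum(t^3-t)/48 = 1710/24 - 36/48 = 70.5.
        z = (W - E[W]) / sqrt(Var[W]) = (11 - 22.5) / 8.3964 = -1.3696.
        Two-sided p = 2*Phi(z) = 0.170802.
Step 6: alpha = 0.05. fail to reject H0.

W+ = 11, W- = 34, W = min = 11, p = 0.170802, fail to reject H0.


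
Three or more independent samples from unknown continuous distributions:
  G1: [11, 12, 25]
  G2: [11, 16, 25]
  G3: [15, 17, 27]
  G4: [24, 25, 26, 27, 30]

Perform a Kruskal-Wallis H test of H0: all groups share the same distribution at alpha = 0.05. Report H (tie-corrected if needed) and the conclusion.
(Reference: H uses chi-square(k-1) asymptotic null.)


Step 1: Combine all N = 14 observations and assign midranks.
sorted (value, group, rank): (11,G1,1.5), (11,G2,1.5), (12,G1,3), (15,G3,4), (16,G2,5), (17,G3,6), (24,G4,7), (25,G1,9), (25,G2,9), (25,G4,9), (26,G4,11), (27,G3,12.5), (27,G4,12.5), (30,G4,14)
Step 2: Sum ranks within each group.
R_1 = 13.5 (n_1 = 3)
R_2 = 15.5 (n_2 = 3)
R_3 = 22.5 (n_3 = 3)
R_4 = 53.5 (n_4 = 5)
Step 3: H = 12/(N(N+1)) * sum(R_i^2/n_i) - 3(N+1)
     = 12/(14*15) * (13.5^2/3 + 15.5^2/3 + 22.5^2/3 + 53.5^2/5) - 3*15
     = 0.057143 * 882.033 - 45
     = 5.401905.
Step 4: Ties present; correction factor C = 1 - 36/(14^3 - 14) = 0.986813. Corrected H = 5.401905 / 0.986813 = 5.474091.
Step 5: Under H0, H ~ chi^2(3); p-value = 0.140197.
Step 6: alpha = 0.05. fail to reject H0.

H = 5.4741, df = 3, p = 0.140197, fail to reject H0.


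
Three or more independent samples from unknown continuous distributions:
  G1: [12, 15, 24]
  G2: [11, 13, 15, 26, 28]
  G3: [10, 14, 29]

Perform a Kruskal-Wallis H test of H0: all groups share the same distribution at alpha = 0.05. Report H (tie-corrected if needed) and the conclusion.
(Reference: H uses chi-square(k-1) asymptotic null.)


Step 1: Combine all N = 11 observations and assign midranks.
sorted (value, group, rank): (10,G3,1), (11,G2,2), (12,G1,3), (13,G2,4), (14,G3,5), (15,G1,6.5), (15,G2,6.5), (24,G1,8), (26,G2,9), (28,G2,10), (29,G3,11)
Step 2: Sum ranks within each group.
R_1 = 17.5 (n_1 = 3)
R_2 = 31.5 (n_2 = 5)
R_3 = 17 (n_3 = 3)
Step 3: H = 12/(N(N+1)) * sum(R_i^2/n_i) - 3(N+1)
     = 12/(11*12) * (17.5^2/3 + 31.5^2/5 + 17^2/3) - 3*12
     = 0.090909 * 396.867 - 36
     = 0.078788.
Step 4: Ties present; correction factor C = 1 - 6/(11^3 - 11) = 0.995455. Corrected H = 0.078788 / 0.995455 = 0.079148.
Step 5: Under H0, H ~ chi^2(2); p-value = 0.961199.
Step 6: alpha = 0.05. fail to reject H0.

H = 0.0791, df = 2, p = 0.961199, fail to reject H0.


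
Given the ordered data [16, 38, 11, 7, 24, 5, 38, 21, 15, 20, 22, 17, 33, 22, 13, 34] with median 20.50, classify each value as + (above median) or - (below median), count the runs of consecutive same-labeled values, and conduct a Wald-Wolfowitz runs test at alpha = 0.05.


Step 1: Compute median = 20.50; label A = above, B = below.
Labels in order: BABBABAABBABAABA  (n_A = 8, n_B = 8)
Step 2: Count runs R = 12.
Step 3: Under H0 (random ordering), E[R] = 2*n_A*n_B/(n_A+n_B) + 1 = 2*8*8/16 + 1 = 9.0000.
        Var[R] = 2*n_A*n_B*(2*n_A*n_B - n_A - n_B) / ((n_A+n_B)^2 * (n_A+n_B-1)) = 14336/3840 = 3.7333.
        SD[R] = 1.9322.
Step 4: Continuity-corrected z = (R - 0.5 - E[R]) / SD[R] = (12 - 0.5 - 9.0000) / 1.9322 = 1.2939.
Step 5: Two-sided p-value via normal approximation = 2*(1 - Phi(|z|)) = 0.195709.
Step 6: alpha = 0.05. fail to reject H0.

R = 12, z = 1.2939, p = 0.195709, fail to reject H0.


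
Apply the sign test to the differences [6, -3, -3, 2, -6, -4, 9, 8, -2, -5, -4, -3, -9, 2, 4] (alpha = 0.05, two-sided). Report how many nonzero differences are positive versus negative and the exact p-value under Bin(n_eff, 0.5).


Step 1: Discard zero differences. Original n = 15; n_eff = number of nonzero differences = 15.
Nonzero differences (with sign): +6, -3, -3, +2, -6, -4, +9, +8, -2, -5, -4, -3, -9, +2, +4
Step 2: Count signs: positive = 6, negative = 9.
Step 3: Under H0: P(positive) = 0.5, so the number of positives S ~ Bin(15, 0.5).
Step 4: Two-sided exact p-value = sum of Bin(15,0.5) probabilities at or below the observed probability = 0.607239.
Step 5: alpha = 0.05. fail to reject H0.

n_eff = 15, pos = 6, neg = 9, p = 0.607239, fail to reject H0.


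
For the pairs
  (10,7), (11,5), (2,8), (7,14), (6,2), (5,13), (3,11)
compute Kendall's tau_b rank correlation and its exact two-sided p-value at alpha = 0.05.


Step 1: Enumerate the 21 unordered pairs (i,j) with i<j and classify each by sign(x_j-x_i) * sign(y_j-y_i).
  (1,2):dx=+1,dy=-2->D; (1,3):dx=-8,dy=+1->D; (1,4):dx=-3,dy=+7->D; (1,5):dx=-4,dy=-5->C
  (1,6):dx=-5,dy=+6->D; (1,7):dx=-7,dy=+4->D; (2,3):dx=-9,dy=+3->D; (2,4):dx=-4,dy=+9->D
  (2,5):dx=-5,dy=-3->C; (2,6):dx=-6,dy=+8->D; (2,7):dx=-8,dy=+6->D; (3,4):dx=+5,dy=+6->C
  (3,5):dx=+4,dy=-6->D; (3,6):dx=+3,dy=+5->C; (3,7):dx=+1,dy=+3->C; (4,5):dx=-1,dy=-12->C
  (4,6):dx=-2,dy=-1->C; (4,7):dx=-4,dy=-3->C; (5,6):dx=-1,dy=+11->D; (5,7):dx=-3,dy=+9->D
  (6,7):dx=-2,dy=-2->C
Step 2: C = 9, D = 12, total pairs = 21.
Step 3: tau = (C - D)/(n(n-1)/2) = (9 - 12)/21 = -0.142857.
Step 4: Exact two-sided p-value (enumerate n! = 5040 permutations of y under H0): p = 0.772619.
Step 5: alpha = 0.05. fail to reject H0.

tau_b = -0.1429 (C=9, D=12), p = 0.772619, fail to reject H0.
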